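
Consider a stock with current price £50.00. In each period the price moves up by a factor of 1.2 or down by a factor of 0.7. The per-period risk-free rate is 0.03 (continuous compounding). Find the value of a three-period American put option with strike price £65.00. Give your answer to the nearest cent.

£16.70

Risk-neutral probability p = (e^0.03 − 0.7)/(1.2 − 0.7) = 0.3305/0.5000 = 0.6609
Terminal stock prices: S_uuu = 86.4, S_uud = 50.4, S_udd = 29.4, S_ddd = 17.15
Terminal payoffs (K − S): max(-21.4, 0) = 0, max(14.6, 0) = 14.6, max(35.6, 0) = 35.6, max(47.85, 0) = 47.85
Node uu (S = 72): continuation = e^(−0.03)·[0.6609·0.0000 + 0.3391·14.6000] = 4.8044; exercise value = 0.0000 ≤ continuation, so V_uu = 4.8044
Node ud (S = 42): continuation = e^(−0.03)·[0.6609·14.6000 + 0.3391·35.6000] = 21.0790; exercise value = 23.0000 > continuation, so V_ud = 23.0000 (exercise)
Node dd (S = 24.5): continuation = e^(−0.03)·[0.6609·35.6000 + 0.3391·47.8500] = 38.5790; exercise value = 40.5000 > continuation, so V_dd = 40.5000 (exercise)
Node u (S = 60): continuation = e^(−0.03)·[0.6609·4.8044 + 0.3391·23.0000] = 10.6500; exercise value = 5.0000 ≤ continuation, so V_u = 10.6500
Node d (S = 35): continuation = e^(−0.03)·[0.6609·23.0000 + 0.3391·40.5000] = 28.0790; exercise value = 30.0000 > continuation, so V_d = 30.0000 (exercise)
Node 0 (S = 50): continuation = e^(−0.03)·[0.6609·10.6500 + 0.3391·30.0000] = 16.7028; exercise value = 15.0000 ≤ continuation, so V_0 = 16.7028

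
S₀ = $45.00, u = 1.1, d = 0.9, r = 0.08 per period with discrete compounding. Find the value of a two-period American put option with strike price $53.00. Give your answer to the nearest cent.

$8.00

Risk-neutral probability p = (1 + 0.08 − 0.9)/(1.1 − 0.9) = 0.1800/0.2000 = 0.9000
Terminal stock prices: S_uu = 54.45, S_ud = 44.55, S_dd = 36.45
Terminal payoffs (K − S): max(-1.45, 0) = 0, max(8.45, 0) = 8.45, max(16.55, 0) = 16.55
Node u (S = 49.5): continuation = 1/1.08·[0.9000·0.0000 + 0.1000·8.4500] = 0.7824; exercise value = 3.5000 > continuation, so V_u = 3.5000 (exercise)
Node d (S = 40.5): continuation = 1/1.08·[0.9000·8.4500 + 0.1000·16.5500] = 8.5741; exercise value = 12.5000 > continuation, so V_d = 12.5000 (exercise)
Node 0 (S = 45): continuation = 1/1.08·[0.9000·3.5000 + 0.1000·12.5000] = 4.0741; exercise value = 8.0000 > continuation, so V_0 = 8.0000 (exercise)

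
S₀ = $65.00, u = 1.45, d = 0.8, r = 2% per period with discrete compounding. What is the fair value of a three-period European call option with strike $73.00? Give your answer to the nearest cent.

Risk-neutral probability p = (1 + 0.02 − 0.8)/(1.45 − 0.8) = 0.2200/0.6500 = 0.3385
Terminal stock prices: S_uuu = 198.2, S_uud = 109.3, S_udd = 60.32, S_ddd = 33.28
Terminal payoffs (S − K): max(125.2, 0) = 125.2, max(36.33, 0) = 36.33, max(-12.68, 0) = 0, max(-39.72, 0) = 0
Node uu (S = 136.7): V_uu = 1/1.02·[0.3385·125.1606 + 0.6615·36.3300] = 65.0939
Node ud (S = 75.4): V_ud = 1/1.02·[0.3385·36.3300 + 0.6615·0.0000] = 12.0552
Node dd (S = 41.6): V_dd = 1/1.02·[0.3385·0.0000 + 0.6615·0.0000] = 0.0000
Node u (S = 94.25): V_u = 1/1.02·[0.3385·65.0939 + 0.6615·12.0552] = 29.4184
Node d (S = 52): V_d = 1/1.02·[0.3385·12.0552 + 0.6615·0.0000] = 4.0002
Node 0 (S = 65): V_0 = 1/1.02·[0.3385·29.4184 + 0.6615·4.0002] = 12.3562

$12.36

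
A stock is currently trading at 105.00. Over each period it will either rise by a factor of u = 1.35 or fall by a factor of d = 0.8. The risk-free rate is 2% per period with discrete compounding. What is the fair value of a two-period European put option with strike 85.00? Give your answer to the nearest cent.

Risk-neutral probability p = (1 + 0.02 − 0.8)/(1.35 − 0.8) = 0.2200/0.5500 = 0.4000
Terminal stock prices: S_uu = 191.4, S_ud = 113.4, S_dd = 67.2
Terminal payoffs (K − S): max(-106.4, 0) = 0, max(-28.4, 0) = 0, max(17.8, 0) = 17.8
Node u (S = 141.8): V_u = 1/1.02·[0.4000·0.0000 + 0.6000·0.0000] = 0.0000
Node d (S = 84): V_d = 1/1.02·[0.4000·0.0000 + 0.6000·17.8000] = 10.4706
Node 0 (S = 105): V_0 = 1/1.02·[0.4000·0.0000 + 0.6000·10.4706] = 6.1592

6.16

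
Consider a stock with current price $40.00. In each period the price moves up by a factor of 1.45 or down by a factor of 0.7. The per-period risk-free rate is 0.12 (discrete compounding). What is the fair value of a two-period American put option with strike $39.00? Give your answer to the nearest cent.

Risk-neutral probability p = (1 + 0.12 − 0.7)/(1.45 − 0.7) = 0.4200/0.7500 = 0.5600
Terminal stock prices: S_uu = 84.1, S_ud = 40.6, S_dd = 19.6
Terminal payoffs (K − S): max(-45.1, 0) = 0, max(-1.6, 0) = 0, max(19.4, 0) = 19.4
Node u (S = 58): continuation = 1/1.12·[0.5600·0.0000 + 0.4400·0.0000] = 0.0000; exercise value = 0.0000 ≤ continuation, so V_u = 0.0000
Node d (S = 28): continuation = 1/1.12·[0.5600·0.0000 + 0.4400·19.4000] = 7.6214; exercise value = 11.0000 > continuation, so V_d = 11.0000 (exercise)
Node 0 (S = 40): continuation = 1/1.12·[0.5600·0.0000 + 0.4400·11.0000] = 4.3214; exercise value = 0.0000 ≤ continuation, so V_0 = 4.3214

$4.32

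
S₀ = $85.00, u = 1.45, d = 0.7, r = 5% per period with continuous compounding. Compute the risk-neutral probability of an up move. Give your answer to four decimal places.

p = 0.4684

Risk-neutral probability p = (e^0.05 − 0.7)/(1.45 − 0.7) = 0.3513/0.7500 = 0.4684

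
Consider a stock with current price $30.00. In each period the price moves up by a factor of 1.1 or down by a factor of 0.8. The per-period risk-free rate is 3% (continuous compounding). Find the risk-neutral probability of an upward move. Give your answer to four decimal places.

Risk-neutral probability p = (e^0.03 − 0.8)/(1.1 − 0.8) = 0.2305/0.3000 = 0.7682

p = 0.7682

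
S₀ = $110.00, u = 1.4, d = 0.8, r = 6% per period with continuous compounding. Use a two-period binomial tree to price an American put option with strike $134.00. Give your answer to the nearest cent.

Risk-neutral probability p = (e^0.06 − 0.8)/(1.4 − 0.8) = 0.2618/0.6000 = 0.4364
Terminal stock prices: S_uu = 215.6, S_ud = 123.2, S_dd = 70.4
Terminal payoffs (K − S): max(-81.6, 0) = 0, max(10.8, 0) = 10.8, max(63.6, 0) = 63.6
Node u (S = 154): continuation = e^(−0.06)·[0.4364·0.0000 + 0.5636·10.8000] = 5.7325; exercise value = 0.0000 ≤ continuation, so V_u = 5.7325
Node d (S = 88): continuation = e^(−0.06)·[0.4364·10.8000 + 0.5636·63.6000] = 38.1964; exercise value = 46.0000 > continuation, so V_d = 46.0000 (exercise)
Node 0 (S = 110): continuation = e^(−0.06)·[0.4364·5.7325 + 0.5636·46.0000] = 26.7720; exercise value = 24.0000 ≤ continuation, so V_0 = 26.7720

$26.77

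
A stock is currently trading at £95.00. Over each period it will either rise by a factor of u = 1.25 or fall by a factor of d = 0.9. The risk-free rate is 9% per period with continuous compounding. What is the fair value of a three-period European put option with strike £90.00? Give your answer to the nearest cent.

£1.40

Risk-neutral probability p = (e^0.09 − 0.9)/(1.25 − 0.9) = 0.1942/0.3500 = 0.5548
Terminal stock prices: S_uuu = 185.5, S_uud = 133.6, S_udd = 96.19, S_ddd = 69.26
Terminal payoffs (K − S): max(-95.55, 0) = 0, max(-43.59, 0) = 0, max(-6.188, 0) = 0, max(20.74, 0) = 20.74
Node uu (S = 148.4): V_uu = e^(−0.09)·[0.5548·0.0000 + 0.4452·0.0000] = 0.0000
Node ud (S = 106.9): V_ud = e^(−0.09)·[0.5548·0.0000 + 0.4452·0.0000] = 0.0000
Node dd (S = 76.95): V_dd = e^(−0.09)·[0.5548·0.0000 + 0.4452·20.7450] = 8.4411
Node u (S = 118.8): V_u = e^(−0.09)·[0.5548·0.0000 + 0.4452·0.0000] = 0.0000
Node d (S = 85.5): V_d = e^(−0.09)·[0.5548·0.0000 + 0.4452·8.4411] = 3.4347
Node 0 (S = 95): V_0 = e^(−0.09)·[0.5548·0.0000 + 0.4452·3.4347] = 1.3975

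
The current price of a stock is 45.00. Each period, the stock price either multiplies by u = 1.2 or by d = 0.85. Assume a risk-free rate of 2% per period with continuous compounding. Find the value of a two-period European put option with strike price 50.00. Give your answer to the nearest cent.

Risk-neutral probability p = (e^0.02 − 0.85)/(1.2 − 0.85) = 0.1702/0.3500 = 0.4863
Terminal stock prices: S_uu = 64.8, S_ud = 45.9, S_dd = 32.51
Terminal payoffs (K − S): max(-14.8, 0) = 0, max(4.1, 0) = 4.1, max(17.49, 0) = 17.49
Node u (S = 54): V_u = e^(−0.02)·[0.4863·0.0000 + 0.5137·4.1000] = 2.0645
Node d (S = 38.25): V_d = e^(−0.02)·[0.4863·4.1000 + 0.5137·17.4875] = 10.7599
Node 0 (S = 45): V_0 = e^(−0.02)·[0.4863·2.0645 + 0.5137·10.7599] = 6.4021

6.40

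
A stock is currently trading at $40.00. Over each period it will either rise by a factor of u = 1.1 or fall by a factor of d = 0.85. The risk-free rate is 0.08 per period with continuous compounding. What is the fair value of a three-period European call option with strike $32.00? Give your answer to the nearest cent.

Risk-neutral probability p = (e^0.08 − 0.85)/(1.1 − 0.85) = 0.2333/0.2500 = 0.9331
Terminal stock prices: S_uuu = 53.24, S_uud = 41.14, S_udd = 31.79, S_ddd = 24.56
Terminal payoffs (S − K): max(21.24, 0) = 21.24, max(9.14, 0) = 9.14, max(-0.21, 0) = 0, max(-7.435, 0) = 0
Node uu (S = 48.4): V_uu = e^(−0.08)·[0.9331·21.2400 + 0.0669·9.1400] = 18.8603
Node ud (S = 37.4): V_ud = e^(−0.08)·[0.9331·9.1400 + 0.0669·0.0000] = 7.8732
Node dd (S = 28.9): V_dd = e^(−0.08)·[0.9331·0.0000 + 0.0669·0.0000] = 0.0000
Node u (S = 44): V_u = e^(−0.08)·[0.9331·18.8603 + 0.0669·7.8732] = 16.7322
Node d (S = 34): V_d = e^(−0.08)·[0.9331·7.8732 + 0.0669·0.0000] = 6.7820
Node 0 (S = 40): V_0 = e^(−0.08)·[0.9331·16.7322 + 0.0669·6.7820] = 14.8317

$14.83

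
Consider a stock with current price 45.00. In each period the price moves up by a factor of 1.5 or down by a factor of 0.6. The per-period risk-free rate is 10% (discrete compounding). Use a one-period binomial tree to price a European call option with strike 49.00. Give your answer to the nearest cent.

9.34

Risk-neutral probability p = (1 + 0.1 − 0.6)/(1.5 − 0.6) = 0.5000/0.9000 = 0.5556
Terminal stock prices: S_u = 67.5, S_d = 27
Terminal payoffs (S − K): max(18.5, 0) = 18.5, max(-22, 0) = 0
Node 0 (S = 45): V_0 = 1/1.1·[0.5556·18.5000 + 0.4444·0.0000] = 9.3434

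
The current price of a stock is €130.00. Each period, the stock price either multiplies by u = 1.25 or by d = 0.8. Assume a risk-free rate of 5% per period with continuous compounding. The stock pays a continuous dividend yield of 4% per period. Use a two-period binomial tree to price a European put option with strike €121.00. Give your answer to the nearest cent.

Per-period risk-free factor R = e^0.05 = 1.0513; dividend-adjusted growth = e^(0.05−0.04) = 1.0101.
Risk-neutral probability p = (1.0101 − 0.8)/(1.25 − 0.8) = 0.2101/0.4500 = 0.4668
Terminal stock prices: S_uu = 203.1, S_ud = 130, S_dd = 83.2
Terminal payoffs (K − S): max(-82.12, 0) = 0, max(-9, 0) = 0, max(37.8, 0) = 37.8
Node u (S = 162.5): V_u = e^(−0.05)·[0.4668·0.0000 + 0.5332·0.0000] = 0.0000
Node d (S = 104): V_d = e^(−0.05)·[0.4668·0.0000 + 0.5332·37.8000] = 19.1728
Node 0 (S = 130): V_0 = e^(−0.05)·[0.4668·0.0000 + 0.5332·19.1728] = 9.7247

€9.72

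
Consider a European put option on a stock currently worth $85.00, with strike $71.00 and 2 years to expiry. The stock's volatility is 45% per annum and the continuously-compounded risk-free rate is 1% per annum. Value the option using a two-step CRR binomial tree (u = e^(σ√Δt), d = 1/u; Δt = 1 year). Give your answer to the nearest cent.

CRR parameters: u = e^(σ√Δt) = e^(0.45·√1) = 1.5683, d = 1/u = 0.6376
Per-period rate: rΔt = 0.01·1 = 0.01, so R = e^0.01 = 1.0101
Risk-neutral probability p = (e^0.01 − 0.6376)/(1.5683 − 0.6376) = 0.3724/0.9307 = 0.4002
Terminal stock prices: S_uu = 209.1, S_ud = 85, S_dd = 34.56
Terminal payoffs (K − S): max(-138.1, 0) = 0, max(-14, 0) = 0, max(36.44, 0) = 36.44
Node u (S = 133.3): V_u = e^(−0.01)·[0.4002·0.0000 + 0.5998·0.0000] = 0.0000
Node d (S = 54.2): V_d = e^(−0.01)·[0.4002·0.0000 + 0.5998·36.4416] = 21.6416
Node 0 (S = 85): V_0 = e^(−0.01)·[0.4002·0.0000 + 0.5998·21.6416] = 12.8524

$12.85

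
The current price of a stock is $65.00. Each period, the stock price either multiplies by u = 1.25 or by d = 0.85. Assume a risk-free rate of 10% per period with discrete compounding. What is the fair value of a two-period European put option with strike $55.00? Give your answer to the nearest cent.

$0.93

Risk-neutral probability p = (1 + 0.1 − 0.85)/(1.25 − 0.85) = 0.2500/0.4000 = 0.6250
Terminal stock prices: S_uu = 101.6, S_ud = 69.06, S_dd = 46.96
Terminal payoffs (K − S): max(-46.56, 0) = 0, max(-14.06, 0) = 0, max(8.038, 0) = 8.038
Node u (S = 81.25): V_u = 1/1.1·[0.6250·0.0000 + 0.3750·0.0000] = 0.0000
Node d (S = 55.25): V_d = 1/1.1·[0.6250·0.0000 + 0.3750·8.0375] = 2.7401
Node 0 (S = 65): V_0 = 1/1.1·[0.6250·0.0000 + 0.3750·2.7401] = 0.9341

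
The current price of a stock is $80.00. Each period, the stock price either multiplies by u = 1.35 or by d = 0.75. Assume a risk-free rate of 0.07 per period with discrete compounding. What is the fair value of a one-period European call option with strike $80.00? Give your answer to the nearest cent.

$13.96

Risk-neutral probability p = (1 + 0.07 − 0.75)/(1.35 − 0.75) = 0.3200/0.6000 = 0.5333
Terminal stock prices: S_u = 108, S_d = 60
Terminal payoffs (S − K): max(28, 0) = 28, max(-20, 0) = 0
Node 0 (S = 80): V_0 = 1/1.07·[0.5333·28.0000 + 0.4667·0.0000] = 13.9564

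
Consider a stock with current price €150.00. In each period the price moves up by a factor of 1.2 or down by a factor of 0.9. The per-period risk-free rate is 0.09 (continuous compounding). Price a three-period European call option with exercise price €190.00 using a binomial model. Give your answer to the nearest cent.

Risk-neutral probability p = (e^0.09 − 0.9)/(1.2 − 0.9) = 0.1942/0.3000 = 0.6472
Terminal stock prices: S_uuu = 259.2, S_uud = 194.4, S_udd = 145.8, S_ddd = 109.4
Terminal payoffs (S − K): max(69.2, 0) = 69.2, max(4.4, 0) = 4.4, max(-44.2, 0) = 0, max(-80.65, 0) = 0
Node uu (S = 216): V_uu = e^(−0.09)·[0.6472·69.2000 + 0.3528·4.4000] = 42.3531
Node ud (S = 162): V_ud = e^(−0.09)·[0.6472·4.4000 + 0.3528·0.0000] = 2.6028
Node dd (S = 121.5): V_dd = e^(−0.09)·[0.6472·0.0000 + 0.3528·0.0000] = 0.0000
Node u (S = 180): V_u = e^(−0.09)·[0.6472·42.3531 + 0.3528·2.6028] = 25.8926
Node d (S = 135): V_d = e^(−0.09)·[0.6472·2.6028 + 0.3528·0.0000] = 1.5396
Node 0 (S = 150): V_0 = e^(−0.09)·[0.6472·25.8926 + 0.3528·1.5396] = 15.8129

€15.81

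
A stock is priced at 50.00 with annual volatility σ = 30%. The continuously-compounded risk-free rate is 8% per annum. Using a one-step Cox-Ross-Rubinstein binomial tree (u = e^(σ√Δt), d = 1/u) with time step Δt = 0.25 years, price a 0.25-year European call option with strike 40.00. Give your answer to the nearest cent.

CRR parameters: u = e^(σ√Δt) = e^(0.3·√0.25) = 1.1618, d = 1/u = 0.8607
Per-period rate: rΔt = 0.08·0.25 = 0.02, so R = e^0.02 = 1.0202
Risk-neutral probability p = (e^0.02 − 0.8607)/(1.1618 − 0.8607) = 0.1595/0.3011 = 0.5297
Terminal stock prices: S_u = 58.09, S_d = 43.04
Terminal payoffs (S − K): max(18.09, 0) = 18.09, max(3.035, 0) = 3.035
Node 0 (S = 50): V_0 = e^(−0.02)·[0.5297·18.0917 + 0.4703·3.0354] = 10.7921

10.79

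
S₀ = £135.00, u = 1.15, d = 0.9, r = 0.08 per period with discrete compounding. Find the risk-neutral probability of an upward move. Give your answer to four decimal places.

p = 0.7200

Risk-neutral probability p = (1 + 0.08 − 0.9)/(1.15 − 0.9) = 0.1800/0.2500 = 0.7200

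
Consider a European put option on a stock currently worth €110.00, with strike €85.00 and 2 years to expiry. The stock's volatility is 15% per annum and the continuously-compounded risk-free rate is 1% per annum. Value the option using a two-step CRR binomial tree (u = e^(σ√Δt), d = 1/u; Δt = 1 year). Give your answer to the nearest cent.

CRR parameters: u = e^(σ√Δt) = e^(0.15·√1) = 1.1618, d = 1/u = 0.8607
Per-period rate: rΔt = 0.01·1 = 0.01, so R = e^0.01 = 1.0101
Risk-neutral probability p = (e^0.01 − 0.8607)/(1.1618 − 0.8607) = 0.1493/0.3011 = 0.4959
Terminal stock prices: S_uu = 148.5, S_ud = 110, S_dd = 81.49
Terminal payoffs (K − S): max(-63.48, 0) = 0, max(-25, 0) = 0, max(3.51, 0) = 3.51
Node u (S = 127.8): V_u = e^(−0.01)·[0.4959·0.0000 + 0.5041·0.0000] = 0.0000
Node d (S = 94.68): V_d = e^(−0.01)·[0.4959·0.0000 + 0.5041·3.5100] = 1.7516
Node 0 (S = 110): V_0 = e^(−0.01)·[0.4959·0.0000 + 0.5041·1.7516] = 0.8741

€0.87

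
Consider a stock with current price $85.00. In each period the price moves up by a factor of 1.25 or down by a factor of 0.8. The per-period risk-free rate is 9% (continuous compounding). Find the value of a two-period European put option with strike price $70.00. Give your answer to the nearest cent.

Risk-neutral probability p = (e^0.09 − 0.8)/(1.25 − 0.8) = 0.2942/0.4500 = 0.6537
Terminal stock prices: S_uu = 132.8, S_ud = 85, S_dd = 54.4
Terminal payoffs (K − S): max(-62.81, 0) = 0, max(-15, 0) = 0, max(15.6, 0) = 15.6
Node u (S = 106.2): V_u = e^(−0.09)·[0.6537·0.0000 + 0.3463·0.0000] = 0.0000
Node d (S = 68): V_d = e^(−0.09)·[0.6537·0.0000 + 0.3463·15.6000] = 4.9370
Node 0 (S = 85): V_0 = e^(−0.09)·[0.6537·0.0000 + 0.3463·4.9370] = 1.5624

$1.56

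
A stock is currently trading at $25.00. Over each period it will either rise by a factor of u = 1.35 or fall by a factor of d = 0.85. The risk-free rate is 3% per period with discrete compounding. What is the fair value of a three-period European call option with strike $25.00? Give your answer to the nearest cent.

$4.68

Risk-neutral probability p = (1 + 0.03 − 0.85)/(1.35 − 0.85) = 0.1800/0.5000 = 0.3600
Terminal stock prices: S_uuu = 61.51, S_uud = 38.73, S_udd = 24.38, S_ddd = 15.35
Terminal payoffs (S − K): max(36.51, 0) = 36.51, max(13.73, 0) = 13.73, max(-0.6156, 0) = 0, max(-9.647, 0) = 0
Node uu (S = 45.56): V_uu = 1/1.03·[0.3600·36.5094 + 0.6400·13.7281] = 21.2907
Node ud (S = 28.69): V_ud = 1/1.03·[0.3600·13.7281 + 0.6400·0.0000] = 4.7982
Node dd (S = 18.06): V_dd = 1/1.03·[0.3600·0.0000 + 0.6400·0.0000] = 0.0000
Node u (S = 33.75): V_u = 1/1.03·[0.3600·21.2907 + 0.6400·4.7982] = 10.4228
Node d (S = 21.25): V_d = 1/1.03·[0.3600·4.7982 + 0.6400·0.0000] = 1.6770
Node 0 (S = 25): V_0 = 1/1.03·[0.3600·10.4228 + 0.6400·1.6770] = 4.6850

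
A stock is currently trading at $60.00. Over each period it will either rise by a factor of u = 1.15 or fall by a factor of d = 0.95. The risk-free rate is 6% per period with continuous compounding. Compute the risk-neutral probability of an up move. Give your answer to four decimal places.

p = 0.5592

Risk-neutral probability p = (e^0.06 − 0.95)/(1.15 − 0.95) = 0.1118/0.2000 = 0.5592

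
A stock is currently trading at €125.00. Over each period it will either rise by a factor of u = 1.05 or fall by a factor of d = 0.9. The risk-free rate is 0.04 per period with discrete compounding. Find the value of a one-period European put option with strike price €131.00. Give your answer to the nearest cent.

€1.19

Risk-neutral probability p = (1 + 0.04 − 0.9)/(1.05 − 0.9) = 0.1400/0.1500 = 0.9333
Terminal stock prices: S_u = 131.2, S_d = 112.5
Terminal payoffs (K − S): max(-0.25, 0) = 0, max(18.5, 0) = 18.5
Node 0 (S = 125): V_0 = 1/1.04·[0.9333·0.0000 + 0.0667·18.5000] = 1.1859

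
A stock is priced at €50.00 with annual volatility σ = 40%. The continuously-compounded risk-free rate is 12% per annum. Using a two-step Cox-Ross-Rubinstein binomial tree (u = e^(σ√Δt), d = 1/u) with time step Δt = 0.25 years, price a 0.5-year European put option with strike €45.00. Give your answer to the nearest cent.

€2.43

CRR parameters: u = e^(σ√Δt) = e^(0.4·√0.25) = 1.2214, d = 1/u = 0.8187
Per-period rate: rΔt = 0.12·0.25 = 0.03, so R = e^0.03 = 1.0305
Risk-neutral probability p = (e^0.03 − 0.8187)/(1.2214 − 0.8187) = 0.2117/0.4027 = 0.5258
Terminal stock prices: S_uu = 74.59, S_ud = 50, S_dd = 33.52
Terminal payoffs (K − S): max(-29.59, 0) = 0, max(-5, 0) = 0, max(11.48, 0) = 11.48
Node u (S = 61.07): V_u = e^(−0.03)·[0.5258·0.0000 + 0.4742·0.0000] = 0.0000
Node d (S = 40.94): V_d = e^(−0.03)·[0.5258·0.0000 + 0.4742·11.4840] = 5.2848
Node 0 (S = 50): V_0 = e^(−0.03)·[0.5258·0.0000 + 0.4742·5.2848] = 2.4320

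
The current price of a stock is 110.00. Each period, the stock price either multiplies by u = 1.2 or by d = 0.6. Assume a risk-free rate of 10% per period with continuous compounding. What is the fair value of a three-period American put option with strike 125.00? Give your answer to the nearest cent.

15.91

Risk-neutral probability p = (e^0.1 − 0.6)/(1.2 − 0.6) = 0.5052/0.6000 = 0.8420
Terminal stock prices: S_uuu = 190.1, S_uud = 95.04, S_udd = 47.52, S_ddd = 23.76
Terminal payoffs (K − S): max(-65.08, 0) = 0, max(29.96, 0) = 29.96, max(77.48, 0) = 77.48, max(101.2, 0) = 101.2
Node uu (S = 158.4): continuation = e^(−0.1)·[0.8420·0.0000 + 0.1580·29.9600] = 4.2845; exercise value = 0.0000 ≤ continuation, so V_uu = 4.2845
Node ud (S = 79.2): continuation = e^(−0.1)·[0.8420·29.9600 + 0.1580·77.4800] = 33.9047; exercise value = 45.8000 > continuation, so V_ud = 45.8000 (exercise)
Node dd (S = 39.6): continuation = e^(−0.1)·[0.8420·77.4800 + 0.1580·101.2400] = 73.5047; exercise value = 85.4000 > continuation, so V_dd = 85.4000 (exercise)
Node u (S = 132): continuation = e^(−0.1)·[0.8420·4.2845 + 0.1580·45.8000] = 9.8139; exercise value = 0.0000 ≤ continuation, so V_u = 9.8139
Node d (S = 66): continuation = e^(−0.1)·[0.8420·45.8000 + 0.1580·85.4000] = 47.1047; exercise value = 59.0000 > continuation, so V_d = 59.0000 (exercise)
Node 0 (S = 110): continuation = e^(−0.1)·[0.8420·9.8139 + 0.1580·59.0000] = 15.9140; exercise value = 15.0000 ≤ continuation, so V_0 = 15.9140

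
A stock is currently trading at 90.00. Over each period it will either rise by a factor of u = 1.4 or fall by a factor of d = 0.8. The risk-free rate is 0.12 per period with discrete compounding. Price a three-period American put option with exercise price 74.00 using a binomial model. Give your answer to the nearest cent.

Risk-neutral probability p = (1 + 0.12 − 0.8)/(1.4 − 0.8) = 0.3200/0.6000 = 0.5333
Terminal stock prices: S_uuu = 247, S_uud = 141.1, S_udd = 80.64, S_ddd = 46.08
Terminal payoffs (K − S): max(-173, 0) = 0, max(-67.12, 0) = 0, max(-6.64, 0) = 0, max(27.92, 0) = 27.92
Node uu (S = 176.4): continuation = 1/1.12·[0.5333·0.0000 + 0.4667·0.0000] = 0.0000; exercise value = 0.0000 ≤ continuation, so V_uu = 0.0000
Node ud (S = 100.8): continuation = 1/1.12·[0.5333·0.0000 + 0.4667·0.0000] = 0.0000; exercise value = 0.0000 ≤ continuation, so V_ud = 0.0000
Node dd (S = 57.6): continuation = 1/1.12·[0.5333·0.0000 + 0.4667·27.9200] = 11.6333; exercise value = 16.4000 > continuation, so V_dd = 16.4000 (exercise)
Node u (S = 126): continuation = 1/1.12·[0.5333·0.0000 + 0.4667·0.0000] = 0.0000; exercise value = 0.0000 ≤ continuation, so V_u = 0.0000
Node d (S = 72): continuation = 1/1.12·[0.5333·0.0000 + 0.4667·16.4000] = 6.8333; exercise value = 2.0000 ≤ continuation, so V_d = 6.8333
Node 0 (S = 90): continuation = 1/1.12·[0.5333·0.0000 + 0.4667·6.8333] = 2.8472; exercise value = 0.0000 ≤ continuation, so V_0 = 2.8472

2.85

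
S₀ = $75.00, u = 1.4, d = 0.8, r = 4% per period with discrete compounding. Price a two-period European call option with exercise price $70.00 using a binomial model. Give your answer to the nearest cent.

$17.60

Risk-neutral probability p = (1 + 0.04 − 0.8)/(1.4 − 0.8) = 0.2400/0.6000 = 0.4000
Terminal stock prices: S_uu = 147, S_ud = 84, S_dd = 48
Terminal payoffs (S − K): max(77, 0) = 77, max(14, 0) = 14, max(-22, 0) = 0
Node u (S = 105): V_u = 1/1.04·[0.4000·77.0000 + 0.6000·14.0000] = 37.6923
Node d (S = 60): V_d = 1/1.04·[0.4000·14.0000 + 0.6000·0.0000] = 5.3846
Node 0 (S = 75): V_0 = 1/1.04·[0.4000·37.6923 + 0.6000·5.3846] = 17.6036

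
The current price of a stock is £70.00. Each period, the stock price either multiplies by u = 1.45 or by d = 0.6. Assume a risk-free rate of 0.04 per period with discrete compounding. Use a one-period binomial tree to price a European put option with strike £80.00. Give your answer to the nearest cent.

Risk-neutral probability p = (1 + 0.04 − 0.6)/(1.45 − 0.6) = 0.4400/0.8500 = 0.5176
Terminal stock prices: S_u = 101.5, S_d = 42
Terminal payoffs (K − S): max(-21.5, 0) = 0, max(38, 0) = 38
Node 0 (S = 70): V_0 = 1/1.04·[0.5176·0.0000 + 0.4824·38.0000] = 17.6244

£17.62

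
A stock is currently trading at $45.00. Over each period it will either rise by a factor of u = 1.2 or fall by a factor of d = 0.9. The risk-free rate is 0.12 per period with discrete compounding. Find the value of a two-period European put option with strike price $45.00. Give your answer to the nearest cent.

$0.48

Risk-neutral probability p = (1 + 0.12 − 0.9)/(1.2 − 0.9) = 0.2200/0.3000 = 0.7333
Terminal stock prices: S_uu = 64.8, S_ud = 48.6, S_dd = 36.45
Terminal payoffs (K − S): max(-19.8, 0) = 0, max(-3.6, 0) = 0, max(8.55, 0) = 8.55
Node u (S = 54): V_u = 1/1.12·[0.7333·0.0000 + 0.2667·0.0000] = 0.0000
Node d (S = 40.5): V_d = 1/1.12·[0.7333·0.0000 + 0.2667·8.5500] = 2.0357
Node 0 (S = 45): V_0 = 1/1.12·[0.7333·0.0000 + 0.2667·2.0357] = 0.4847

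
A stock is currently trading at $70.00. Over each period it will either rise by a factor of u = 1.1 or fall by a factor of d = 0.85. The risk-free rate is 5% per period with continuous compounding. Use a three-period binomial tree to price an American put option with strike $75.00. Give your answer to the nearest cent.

Risk-neutral probability p = (e^0.05 − 0.85)/(1.1 − 0.85) = 0.2013/0.2500 = 0.8051
Terminal stock prices: S_uuu = 93.17, S_uud = 72, S_udd = 55.63, S_ddd = 42.99
Terminal payoffs (K − S): max(-18.17, 0) = 0, max(3.005, 0) = 3.005, max(19.37, 0) = 19.37, max(32.01, 0) = 32.01
Node uu (S = 84.7): continuation = e^(−0.05)·[0.8051·0.0000 + 0.1949·3.0050] = 0.5572; exercise value = 0.0000 ≤ continuation, so V_uu = 0.5572
Node ud (S = 65.45): continuation = e^(−0.05)·[0.8051·3.0050 + 0.1949·19.3675] = 5.8922; exercise value = 9.5500 > continuation, so V_ud = 9.5500 (exercise)
Node dd (S = 50.57): continuation = e^(−0.05)·[0.8051·19.3675 + 0.1949·32.0113] = 20.7672; exercise value = 24.4250 > continuation, so V_dd = 24.4250 (exercise)
Node u (S = 77): continuation = e^(−0.05)·[0.8051·0.5572 + 0.1949·9.5500] = 2.1973; exercise value = 0.0000 ≤ continuation, so V_u = 2.1973
Node d (S = 59.5): continuation = e^(−0.05)·[0.8051·9.5500 + 0.1949·24.4250] = 11.8422; exercise value = 15.5000 > continuation, so V_d = 15.5000 (exercise)
Node 0 (S = 70): continuation = e^(−0.05)·[0.8051·2.1973 + 0.1949·15.5000] = 4.5566; exercise value = 5.0000 > continuation, so V_0 = 5.0000 (exercise)

$5.00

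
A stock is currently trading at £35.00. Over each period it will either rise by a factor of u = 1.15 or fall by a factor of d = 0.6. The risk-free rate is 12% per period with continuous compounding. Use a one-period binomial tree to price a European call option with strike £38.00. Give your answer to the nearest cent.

£1.91

Risk-neutral probability p = (e^0.12 − 0.6)/(1.15 − 0.6) = 0.5275/0.5500 = 0.9591
Terminal stock prices: S_u = 40.25, S_d = 21
Terminal payoffs (S − K): max(2.25, 0) = 2.25, max(-17, 0) = 0
Node 0 (S = 35): V_0 = e^(−0.12)·[0.9591·2.2500 + 0.0409·0.0000] = 1.9139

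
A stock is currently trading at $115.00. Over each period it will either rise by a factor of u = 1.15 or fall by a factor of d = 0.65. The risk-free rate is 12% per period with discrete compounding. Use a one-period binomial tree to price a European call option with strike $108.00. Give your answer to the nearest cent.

$20.35

Risk-neutral probability p = (1 + 0.12 − 0.65)/(1.15 − 0.65) = 0.4700/0.5000 = 0.9400
Terminal stock prices: S_u = 132.2, S_d = 74.75
Terminal payoffs (S − K): max(24.25, 0) = 24.25, max(-33.25, 0) = 0
Node 0 (S = 115): V_0 = 1/1.12·[0.9400·24.2500 + 0.0600·0.0000] = 20.3527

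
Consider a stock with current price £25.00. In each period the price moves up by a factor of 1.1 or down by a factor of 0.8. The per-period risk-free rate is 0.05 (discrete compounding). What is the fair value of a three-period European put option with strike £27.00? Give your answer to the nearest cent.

£1.46

Risk-neutral probability p = (1 + 0.05 − 0.8)/(1.1 − 0.8) = 0.2500/0.3000 = 0.8333
Terminal stock prices: S_uuu = 33.28, S_uud = 24.2, S_udd = 17.6, S_ddd = 12.8
Terminal payoffs (K − S): max(-6.275, 0) = 0, max(2.8, 0) = 2.8, max(9.4, 0) = 9.4, max(14.2, 0) = 14.2
Node uu (S = 30.25): V_uu = 1/1.05·[0.8333·0.0000 + 0.1667·2.8000] = 0.4444
Node ud (S = 22): V_ud = 1/1.05·[0.8333·2.8000 + 0.1667·9.4000] = 3.7143
Node dd (S = 16): V_dd = 1/1.05·[0.8333·9.4000 + 0.1667·14.2000] = 9.7143
Node u (S = 27.5): V_u = 1/1.05·[0.8333·0.4444 + 0.1667·3.7143] = 0.9423
Node d (S = 20): V_d = 1/1.05·[0.8333·3.7143 + 0.1667·9.7143] = 4.4898
Node 0 (S = 25): V_0 = 1/1.05·[0.8333·0.9423 + 0.1667·4.4898] = 1.4605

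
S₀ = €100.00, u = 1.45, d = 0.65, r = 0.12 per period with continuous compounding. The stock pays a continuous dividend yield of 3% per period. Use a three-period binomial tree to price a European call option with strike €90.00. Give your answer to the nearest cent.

€39.05

Per-period risk-free factor R = e^0.12 = 1.1275; dividend-adjusted growth = e^(0.12−0.03) = 1.0942.
Risk-neutral probability p = (1.0942 − 0.65)/(1.45 − 0.65) = 0.4442/0.8000 = 0.5552
Terminal stock prices: S_uuu = 304.9, S_uud = 136.7, S_udd = 61.26, S_ddd = 27.46
Terminal payoffs (S − K): max(214.9, 0) = 214.9, max(46.66, 0) = 46.66, max(-28.74, 0) = 0, max(-62.54, 0) = 0
Node uu (S = 210.2): V_uu = e^(−0.12)·[0.5552·214.8625 + 0.4448·46.6625] = 124.2133
Node ud (S = 94.25): V_ud = e^(−0.12)·[0.5552·46.6625 + 0.4448·0.0000] = 22.9782
Node dd (S = 42.25): V_dd = e^(−0.12)·[0.5552·0.0000 + 0.4448·0.0000] = 0.0000
Node u (S = 145): V_u = e^(−0.12)·[0.5552·124.2133 + 0.4448·22.9782] = 70.2315
Node d (S = 65): V_d = e^(−0.12)·[0.5552·22.9782 + 0.4448·0.0000] = 11.3153
Node 0 (S = 100): V_0 = e^(−0.12)·[0.5552·70.2315 + 0.4448·11.3153] = 39.0481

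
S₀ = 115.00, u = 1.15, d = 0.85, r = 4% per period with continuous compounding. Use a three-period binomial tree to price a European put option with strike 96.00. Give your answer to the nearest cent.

1.19

Risk-neutral probability p = (e^0.04 − 0.85)/(1.15 − 0.85) = 0.1908/0.3000 = 0.6360
Terminal stock prices: S_uuu = 174.9, S_uud = 129.3, S_udd = 95.55, S_ddd = 70.62
Terminal payoffs (K − S): max(-78.9, 0) = 0, max(-33.27, 0) = 0, max(0.4494, 0) = 0.4494, max(25.38, 0) = 25.38
Node uu (S = 152.1): V_uu = e^(−0.04)·[0.6360·0.0000 + 0.3640·0.0000] = 0.0000
Node ud (S = 112.4): V_ud = e^(−0.04)·[0.6360·0.0000 + 0.3640·0.4494] = 0.1571
Node dd (S = 83.09): V_dd = e^(−0.04)·[0.6360·0.4494 + 0.3640·25.3756] = 9.1483
Node u (S = 132.2): V_u = e^(−0.04)·[0.6360·0.0000 + 0.3640·0.1571] = 0.0550
Node d (S = 97.75): V_d = e^(−0.04)·[0.6360·0.1571 + 0.3640·9.1483] = 3.2951
Node 0 (S = 115): V_0 = e^(−0.04)·[0.6360·0.0550 + 0.3640·3.2951] = 1.1859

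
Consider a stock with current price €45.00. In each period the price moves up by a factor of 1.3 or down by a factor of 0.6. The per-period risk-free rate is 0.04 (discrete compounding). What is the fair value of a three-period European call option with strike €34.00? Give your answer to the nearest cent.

Risk-neutral probability p = (1 + 0.04 − 0.6)/(1.3 − 0.6) = 0.4400/0.7000 = 0.6286
Terminal stock prices: S_uuu = 98.87, S_uud = 45.63, S_udd = 21.06, S_ddd = 9.72
Terminal payoffs (S − K): max(64.87, 0) = 64.87, max(11.63, 0) = 11.63, max(-12.94, 0) = 0, max(-24.28, 0) = 0
Node uu (S = 76.05): V_uu = 1/1.04·[0.6286·64.8650 + 0.3714·11.6300] = 43.3577
Node ud (S = 35.1): V_ud = 1/1.04·[0.6286·11.6300 + 0.3714·0.0000] = 7.0291
Node dd (S = 16.2): V_dd = 1/1.04·[0.6286·0.0000 + 0.3714·0.0000] = 0.0000
Node u (S = 58.5): V_u = 1/1.04·[0.6286·43.3577 + 0.3714·7.0291] = 28.7156
Node d (S = 27): V_d = 1/1.04·[0.6286·7.0291 + 0.3714·0.0000] = 4.2484
Node 0 (S = 45): V_0 = 1/1.04·[0.6286·28.7156 + 0.3714·4.2484] = 18.8729

€18.87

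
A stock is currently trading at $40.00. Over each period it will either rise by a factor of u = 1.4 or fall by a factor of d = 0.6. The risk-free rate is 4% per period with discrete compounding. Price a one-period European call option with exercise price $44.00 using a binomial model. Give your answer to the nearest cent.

Risk-neutral probability p = (1 + 0.04 − 0.6)/(1.4 − 0.6) = 0.4400/0.8000 = 0.5500
Terminal stock prices: S_u = 56, S_d = 24
Terminal payoffs (S − K): max(12, 0) = 12, max(-20, 0) = 0
Node 0 (S = 40): V_0 = 1/1.04·[0.5500·12.0000 + 0.4500·0.0000] = 6.3462

$6.35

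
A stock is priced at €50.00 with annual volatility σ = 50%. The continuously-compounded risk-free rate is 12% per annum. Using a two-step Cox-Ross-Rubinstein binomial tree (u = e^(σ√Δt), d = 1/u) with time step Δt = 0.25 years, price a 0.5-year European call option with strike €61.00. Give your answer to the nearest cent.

CRR parameters: u = e^(σ√Δt) = e^(0.5·√0.25) = 1.2840, d = 1/u = 0.7788
Per-period rate: rΔt = 0.12·0.25 = 0.03, so R = e^0.03 = 1.0305
Risk-neutral probability p = (e^0.03 − 0.7788)/(1.2840 − 0.7788) = 0.2517/0.5052 = 0.4981
Terminal stock prices: S_uu = 82.44, S_ud = 50, S_dd = 30.33
Terminal payoffs (S − K): max(21.44, 0) = 21.44, max(-11, 0) = 0, max(-30.67, 0) = 0
Node u (S = 64.2): V_u = e^(−0.03)·[0.4981·21.4361 + 0.5019·0.0000] = 10.3618
Node d (S = 38.94): V_d = e^(−0.03)·[0.4981·0.0000 + 0.5019·0.0000] = 0.0000
Node 0 (S = 50): V_0 = e^(−0.03)·[0.4981·10.3618 + 0.5019·0.0000] = 5.0087

€5.01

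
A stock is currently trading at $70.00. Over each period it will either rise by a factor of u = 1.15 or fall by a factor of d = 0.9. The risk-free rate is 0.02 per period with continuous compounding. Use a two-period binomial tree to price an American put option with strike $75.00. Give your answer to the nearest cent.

$6.72

Risk-neutral probability p = (e^0.02 − 0.9)/(1.15 − 0.9) = 0.1202/0.2500 = 0.4808
Terminal stock prices: S_uu = 92.57, S_ud = 72.45, S_dd = 56.7
Terminal payoffs (K − S): max(-17.57, 0) = 0, max(2.55, 0) = 2.55, max(18.3, 0) = 18.3
Node u (S = 80.5): continuation = e^(−0.02)·[0.4808·0.0000 + 0.5192·2.5500] = 1.2977; exercise value = 0.0000 ≤ continuation, so V_u = 1.2977
Node d (S = 63): continuation = e^(−0.02)·[0.4808·2.5500 + 0.5192·18.3000] = 10.5149; exercise value = 12.0000 > continuation, so V_d = 12.0000 (exercise)
Node 0 (S = 70): continuation = e^(−0.02)·[0.4808·1.2977 + 0.5192·12.0000] = 6.7186; exercise value = 5.0000 ≤ continuation, so V_0 = 6.7186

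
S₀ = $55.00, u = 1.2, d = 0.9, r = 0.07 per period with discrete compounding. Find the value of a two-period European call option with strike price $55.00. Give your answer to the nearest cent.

$8.67

Risk-neutral probability p = (1 + 0.07 − 0.9)/(1.2 − 0.9) = 0.1700/0.3000 = 0.5667
Terminal stock prices: S_uu = 79.2, S_ud = 59.4, S_dd = 44.55
Terminal payoffs (S − K): max(24.2, 0) = 24.2, max(4.4, 0) = 4.4, max(-10.45, 0) = 0
Node u (S = 66): V_u = 1/1.07·[0.5667·24.2000 + 0.4333·4.4000] = 14.5981
Node d (S = 49.5): V_d = 1/1.07·[0.5667·4.4000 + 0.4333·0.0000] = 2.3302
Node 0 (S = 55): V_0 = 1/1.07·[0.5667·14.5981 + 0.4333·2.3302] = 8.6748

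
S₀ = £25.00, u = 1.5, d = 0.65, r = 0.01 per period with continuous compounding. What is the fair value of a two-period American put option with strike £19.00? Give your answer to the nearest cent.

Risk-neutral probability p = (e^0.01 − 0.65)/(1.5 − 0.65) = 0.3601/0.8500 = 0.4236
Terminal stock prices: S_uu = 56.25, S_ud = 24.38, S_dd = 10.56
Terminal payoffs (K − S): max(-37.25, 0) = 0, max(-5.375, 0) = 0, max(8.437, 0) = 8.437
Node u (S = 37.5): continuation = e^(−0.01)·[0.4236·0.0000 + 0.5764·0.0000] = 0.0000; exercise value = 0.0000 ≤ continuation, so V_u = 0.0000
Node d (S = 16.25): continuation = e^(−0.01)·[0.4236·0.0000 + 0.5764·8.4375] = 4.8151; exercise value = 2.7500 ≤ continuation, so V_d = 4.8151
Node 0 (S = 25): continuation = e^(−0.01)·[0.4236·0.0000 + 0.5764·4.8151] = 2.7479; exercise value = 0.0000 ≤ continuation, so V_0 = 2.7479

£2.75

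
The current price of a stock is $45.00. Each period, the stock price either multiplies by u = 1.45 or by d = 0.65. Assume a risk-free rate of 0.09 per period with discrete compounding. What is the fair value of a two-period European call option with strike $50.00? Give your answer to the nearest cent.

Risk-neutral probability p = (1 + 0.09 − 0.65)/(1.45 − 0.65) = 0.4400/0.8000 = 0.5500
Terminal stock prices: S_uu = 94.61, S_ud = 42.41, S_dd = 19.01
Terminal payoffs (S − K): max(44.61, 0) = 44.61, max(-7.587, 0) = 0, max(-30.99, 0) = 0
Node u (S = 65.25): V_u = 1/1.09·[0.5500·44.6125 + 0.4500·0.0000] = 22.5109
Node d (S = 29.25): V_d = 1/1.09·[0.5500·0.0000 + 0.4500·0.0000] = 0.0000
Node 0 (S = 45): V_0 = 1/1.09·[0.5500·22.5109 + 0.4500·0.0000] = 11.3587

$11.36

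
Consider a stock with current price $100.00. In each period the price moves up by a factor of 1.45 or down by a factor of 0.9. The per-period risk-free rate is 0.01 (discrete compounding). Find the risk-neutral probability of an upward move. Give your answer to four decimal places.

Risk-neutral probability p = (1 + 0.01 − 0.9)/(1.45 − 0.9) = 0.1100/0.5500 = 0.2000

p = 0.2000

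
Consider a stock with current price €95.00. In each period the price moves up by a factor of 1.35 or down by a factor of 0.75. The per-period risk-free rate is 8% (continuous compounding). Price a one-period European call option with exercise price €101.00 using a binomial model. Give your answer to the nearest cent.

€13.97

Risk-neutral probability p = (e^0.08 − 0.75)/(1.35 − 0.75) = 0.3333/0.6000 = 0.5555
Terminal stock prices: S_u = 128.2, S_d = 71.25
Terminal payoffs (S − K): max(27.25, 0) = 27.25, max(-29.75, 0) = 0
Node 0 (S = 95): V_0 = e^(−0.08)·[0.5555·27.2500 + 0.4445·0.0000] = 13.9730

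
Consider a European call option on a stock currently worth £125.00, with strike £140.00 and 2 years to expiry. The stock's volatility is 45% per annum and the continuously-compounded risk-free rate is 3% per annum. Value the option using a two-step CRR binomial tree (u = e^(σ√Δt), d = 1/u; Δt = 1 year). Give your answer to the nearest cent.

£28.09

CRR parameters: u = e^(σ√Δt) = e^(0.45·√1) = 1.5683, d = 1/u = 0.6376
Per-period rate: rΔt = 0.03·1 = 0.03, so R = e^0.03 = 1.0305
Risk-neutral probability p = (e^0.03 − 0.6376)/(1.5683 − 0.6376) = 0.3928/0.9307 = 0.4221
Terminal stock prices: S_uu = 307.5, S_ud = 125, S_dd = 50.82
Terminal payoffs (S − K): max(167.5, 0) = 167.5, max(-15, 0) = 0, max(-89.18, 0) = 0
Node u (S = 196): V_u = e^(−0.03)·[0.4221·167.4504 + 0.5779·0.0000] = 68.5892
Node d (S = 79.7): V_d = e^(−0.03)·[0.4221·0.0000 + 0.5779·0.0000] = 0.0000
Node 0 (S = 125): V_0 = e^(−0.03)·[0.4221·68.5892 + 0.5779·0.0000] = 28.0948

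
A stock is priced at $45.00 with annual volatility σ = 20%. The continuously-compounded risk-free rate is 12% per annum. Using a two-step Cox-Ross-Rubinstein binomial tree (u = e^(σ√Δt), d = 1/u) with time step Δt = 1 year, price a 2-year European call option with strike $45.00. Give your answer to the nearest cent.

$10.24

CRR parameters: u = e^(σ√Δt) = e^(0.2·√1) = 1.2214, d = 1/u = 0.8187
Per-period rate: rΔt = 0.12·1 = 0.12, so R = e^0.12 = 1.1275
Risk-neutral probability p = (e^0.12 − 0.8187)/(1.2214 − 0.8187) = 0.3088/0.4027 = 0.7668
Terminal stock prices: S_uu = 67.13, S_ud = 45, S_dd = 30.16
Terminal payoffs (S − K): max(22.13, 0) = 22.13, max(0, 0) = 0, max(-14.84, 0) = 0
Node u (S = 54.96): V_u = e^(−0.12)·[0.7668·22.1321 + 0.2332·0.0000] = 15.0517
Node d (S = 36.84): V_d = e^(−0.12)·[0.7668·0.0000 + 0.2332·0.0000] = 0.0000
Node 0 (S = 45): V_0 = e^(−0.12)·[0.7668·15.0517 + 0.2332·0.0000] = 10.2364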